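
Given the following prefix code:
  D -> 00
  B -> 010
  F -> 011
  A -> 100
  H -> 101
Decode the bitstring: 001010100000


Decoding step by step:
Bits 00 -> D
Bits 101 -> H
Bits 010 -> B
Bits 00 -> D
Bits 00 -> D


Decoded message: DHBDD


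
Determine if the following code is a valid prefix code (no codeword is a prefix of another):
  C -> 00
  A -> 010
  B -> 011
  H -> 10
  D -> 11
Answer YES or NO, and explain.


Checking each pair (does one codeword prefix another?):
  C='00' vs A='010': no prefix
  C='00' vs B='011': no prefix
  C='00' vs H='10': no prefix
  C='00' vs D='11': no prefix
  A='010' vs C='00': no prefix
  A='010' vs B='011': no prefix
  A='010' vs H='10': no prefix
  A='010' vs D='11': no prefix
  B='011' vs C='00': no prefix
  B='011' vs A='010': no prefix
  B='011' vs H='10': no prefix
  B='011' vs D='11': no prefix
  H='10' vs C='00': no prefix
  H='10' vs A='010': no prefix
  H='10' vs B='011': no prefix
  H='10' vs D='11': no prefix
  D='11' vs C='00': no prefix
  D='11' vs A='010': no prefix
  D='11' vs B='011': no prefix
  D='11' vs H='10': no prefix
No violation found over all pairs.

YES -- this is a valid prefix code. No codeword is a prefix of any other codeword.


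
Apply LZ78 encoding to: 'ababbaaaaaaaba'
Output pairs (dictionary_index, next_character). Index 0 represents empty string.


LZ78 encoding steps:
Dictionary: {0: ''}
Step 1: w='' (idx 0), next='a' -> output (0, 'a'), add 'a' as idx 1
Step 2: w='' (idx 0), next='b' -> output (0, 'b'), add 'b' as idx 2
Step 3: w='a' (idx 1), next='b' -> output (1, 'b'), add 'ab' as idx 3
Step 4: w='b' (idx 2), next='a' -> output (2, 'a'), add 'ba' as idx 4
Step 5: w='a' (idx 1), next='a' -> output (1, 'a'), add 'aa' as idx 5
Step 6: w='aa' (idx 5), next='a' -> output (5, 'a'), add 'aaa' as idx 6
Step 7: w='ab' (idx 3), next='a' -> output (3, 'a'), add 'aba' as idx 7


Encoded: [(0, 'a'), (0, 'b'), (1, 'b'), (2, 'a'), (1, 'a'), (5, 'a'), (3, 'a')]


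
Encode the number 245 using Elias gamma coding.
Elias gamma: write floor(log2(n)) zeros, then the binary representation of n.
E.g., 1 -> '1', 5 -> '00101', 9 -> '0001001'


num_bits = floor(log2(245)) + 1 = 8
leading_zeros = num_bits - 1 = 7
binary(245) = 11110101

Elias gamma(245) = '0000000' + '11110101' = 000000011110101 (15 bits)


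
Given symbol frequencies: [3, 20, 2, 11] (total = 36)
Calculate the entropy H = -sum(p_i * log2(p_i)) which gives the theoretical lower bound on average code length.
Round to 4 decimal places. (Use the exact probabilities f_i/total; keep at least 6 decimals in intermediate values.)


Per-symbol terms -p_i * log2(p_i) with p_i = f_i/36:
  p = 3/36 = 0.083333: log2(p) = -3.584963, -p*log2(p) = 0.298747
  p = 20/36 = 0.555556: log2(p) = -0.847997, -p*log2(p) = 0.471109
  p = 2/36 = 0.055556: log2(p) = -4.169925, -p*log2(p) = 0.231663
  p = 11/36 = 0.305556: log2(p) = -1.710493, -p*log2(p) = 0.522651
H = 0.298747 + 0.471109 + 0.231663 + 0.522651 = 1.524170

H = 1.5242 bits/symbol


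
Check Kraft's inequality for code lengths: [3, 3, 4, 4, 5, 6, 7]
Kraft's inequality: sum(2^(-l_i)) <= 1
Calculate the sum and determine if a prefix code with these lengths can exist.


Sum = 2^(-3) + 2^(-3) + 2^(-4) + 2^(-4) + 2^(-5) + 2^(-6) + 2^(-7)
    = 0.125 + 0.125 + 0.0625 + 0.0625 + 0.03125 + 0.015625 + 0.0078125
    = 55/128 = 0.4296875
Since 0.4296875 <= 1, Kraft's inequality IS satisfied.
A prefix code with these lengths CAN exist.

Kraft sum = 0.4296875. Satisfied.


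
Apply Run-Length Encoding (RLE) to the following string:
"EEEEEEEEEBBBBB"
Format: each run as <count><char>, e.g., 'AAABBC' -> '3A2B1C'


Scanning runs left to right:
  i=0: run of 'E' x 9 -> '9E'
  i=9: run of 'B' x 5 -> '5B'

RLE = 9E5B


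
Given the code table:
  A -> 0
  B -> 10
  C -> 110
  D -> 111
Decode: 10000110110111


Decoding:
10 -> B
0 -> A
0 -> A
0 -> A
110 -> C
110 -> C
111 -> D


Result: BAAACCD


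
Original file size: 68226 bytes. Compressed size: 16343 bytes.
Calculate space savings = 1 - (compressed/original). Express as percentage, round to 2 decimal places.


ratio = compressed/original = 16343/68226 = 0.239542
savings = 1 - ratio = 1 - 0.239542 = 0.760458
as a percentage: 0.760458 * 100 = 76.05%

Space savings = 1 - 16343/68226 = 76.05%


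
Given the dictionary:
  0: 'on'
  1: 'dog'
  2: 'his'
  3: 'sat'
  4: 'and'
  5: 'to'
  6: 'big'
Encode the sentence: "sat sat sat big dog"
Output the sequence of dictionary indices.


Look up each word in the dictionary:
  'sat' -> 3
  'sat' -> 3
  'sat' -> 3
  'big' -> 6
  'dog' -> 1

Encoded: [3, 3, 3, 6, 1]


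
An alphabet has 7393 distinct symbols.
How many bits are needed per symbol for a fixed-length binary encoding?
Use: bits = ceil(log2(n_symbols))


log2(7393) = 12.8519
Bracket: 2^12 = 4096 < 7393 <= 2^13 = 8192
So ceil(log2(7393)) = 13

bits = ceil(log2(7393)) = ceil(12.8519) = 13 bits


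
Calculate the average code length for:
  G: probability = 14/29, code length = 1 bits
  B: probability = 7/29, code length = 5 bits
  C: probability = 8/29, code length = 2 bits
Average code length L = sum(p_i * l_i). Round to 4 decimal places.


Weighted contributions p_i * l_i:
  G: (14/29) * 1 = 14/29
  B: (7/29) * 5 = 35/29
  C: (8/29) * 2 = 16/29
Sum = (14 + 35 + 16)/29 = 65/29

L = 65/29 = 2.2414 bits/symbol


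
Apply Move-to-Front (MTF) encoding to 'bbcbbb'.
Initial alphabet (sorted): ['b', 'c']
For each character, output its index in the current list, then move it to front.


MTF encoding:
'b': index 0 in ['b', 'c'] -> ['b', 'c']
'b': index 0 in ['b', 'c'] -> ['b', 'c']
'c': index 1 in ['b', 'c'] -> ['c', 'b']
'b': index 1 in ['c', 'b'] -> ['b', 'c']
'b': index 0 in ['b', 'c'] -> ['b', 'c']
'b': index 0 in ['b', 'c'] -> ['b', 'c']


Output: [0, 0, 1, 1, 0, 0]


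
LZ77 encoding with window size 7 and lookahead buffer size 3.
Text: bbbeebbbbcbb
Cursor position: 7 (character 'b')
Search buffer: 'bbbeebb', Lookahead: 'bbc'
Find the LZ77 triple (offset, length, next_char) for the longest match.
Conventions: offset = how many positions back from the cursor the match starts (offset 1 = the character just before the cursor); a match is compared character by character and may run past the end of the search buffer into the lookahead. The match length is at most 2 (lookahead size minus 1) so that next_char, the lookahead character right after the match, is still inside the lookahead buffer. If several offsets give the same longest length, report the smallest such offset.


Try each offset into the search buffer:
  offset=1 (pos 6, char 'b'): match length 2
  offset=2 (pos 5, char 'b'): match length 2
  offset=3 (pos 4, char 'e'): match length 0
  offset=4 (pos 3, char 'e'): match length 0
  offset=5 (pos 2, char 'b'): match length 1
  offset=6 (pos 1, char 'b'): match length 2
  offset=7 (pos 0, char 'b'): match length 2
Longest match has length 2, found at offsets 1, 2, 6, 7; take the smallest, offset 1.
next_char = character at position 7 + 2 = 9 -> 'c'

Best match: offset=1, length=2 (matching 'bb' starting at position 6)
LZ77 triple: (1, 2, 'c')


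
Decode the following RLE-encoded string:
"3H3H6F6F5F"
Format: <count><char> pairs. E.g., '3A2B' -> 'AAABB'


Expanding each <count><char> pair:
  3H -> 'HHH'
  3H -> 'HHH'
  6F -> 'FFFFFF'
  6F -> 'FFFFFF'
  5F -> 'FFFFF'

Decoded = HHHHHHFFFFFFFFFFFFFFFFF


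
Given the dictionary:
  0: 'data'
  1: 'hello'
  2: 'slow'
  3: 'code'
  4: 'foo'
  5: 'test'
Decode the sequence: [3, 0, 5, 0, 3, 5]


Look up each index in the dictionary:
  3 -> 'code'
  0 -> 'data'
  5 -> 'test'
  0 -> 'data'
  3 -> 'code'
  5 -> 'test'

Decoded: "code data test data code test"


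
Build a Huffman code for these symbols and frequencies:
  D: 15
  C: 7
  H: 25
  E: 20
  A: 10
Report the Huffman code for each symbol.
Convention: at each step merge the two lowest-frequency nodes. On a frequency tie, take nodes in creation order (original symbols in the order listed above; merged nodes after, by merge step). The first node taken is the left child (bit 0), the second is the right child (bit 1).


Huffman tree construction:
Step 1: Merge C(7) + A(10) = 17
Step 2: Merge D(15) + (C+A)(17) = 32
Step 3: Merge E(20) + H(25) = 45
Step 4: Merge (D+(C+A))(32) + (E+H)(45) = 77
Read each symbol's code off the tree from the root (left child = 0, right child = 1).

Codes:
  D: 00 (length 2)
  C: 010 (length 3)
  H: 11 (length 2)
  E: 10 (length 2)
  A: 011 (length 3)
Average code length: 171/77 = 2.2208 bits/symbol


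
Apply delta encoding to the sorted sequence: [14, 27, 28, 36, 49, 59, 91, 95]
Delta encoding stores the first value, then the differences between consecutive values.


First value: 14
Deltas:
  27 - 14 = 13
  28 - 27 = 1
  36 - 28 = 8
  49 - 36 = 13
  59 - 49 = 10
  91 - 59 = 32
  95 - 91 = 4


Delta encoded: [14, 13, 1, 8, 13, 10, 32, 4]


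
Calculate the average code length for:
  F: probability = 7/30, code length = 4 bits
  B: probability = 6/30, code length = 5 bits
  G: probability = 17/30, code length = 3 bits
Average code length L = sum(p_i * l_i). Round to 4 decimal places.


Weighted contributions p_i * l_i:
  F: (7/30) * 4 = 28/30
  B: (6/30) * 5 = 30/30
  G: (17/30) * 3 = 51/30
Sum = (28 + 30 + 51)/30 = 109/30

L = 109/30 = 3.6333 bits/symbol


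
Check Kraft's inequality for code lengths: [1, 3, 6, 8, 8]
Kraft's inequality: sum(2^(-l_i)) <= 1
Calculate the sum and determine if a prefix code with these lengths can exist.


Sum = 2^(-1) + 2^(-3) + 2^(-6) + 2^(-8) + 2^(-8)
    = 0.5 + 0.125 + 0.015625 + 0.00390625 + 0.00390625
    = 166/256 = 0.6484375
Since 0.6484375 <= 1, Kraft's inequality IS satisfied.
A prefix code with these lengths CAN exist.

Kraft sum = 0.6484375. Satisfied.


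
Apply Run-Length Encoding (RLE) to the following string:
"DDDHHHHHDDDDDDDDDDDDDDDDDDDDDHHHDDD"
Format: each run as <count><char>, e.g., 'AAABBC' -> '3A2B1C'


Scanning runs left to right:
  i=0: run of 'D' x 3 -> '3D'
  i=3: run of 'H' x 5 -> '5H'
  i=8: run of 'D' x 21 -> '21D'
  i=29: run of 'H' x 3 -> '3H'
  i=32: run of 'D' x 3 -> '3D'

RLE = 3D5H21D3H3D


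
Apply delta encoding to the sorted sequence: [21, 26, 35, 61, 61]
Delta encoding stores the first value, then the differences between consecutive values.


First value: 21
Deltas:
  26 - 21 = 5
  35 - 26 = 9
  61 - 35 = 26
  61 - 61 = 0


Delta encoded: [21, 5, 9, 26, 0]


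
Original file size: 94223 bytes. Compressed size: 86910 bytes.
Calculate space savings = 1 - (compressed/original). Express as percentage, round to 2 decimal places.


ratio = compressed/original = 86910/94223 = 0.922386
savings = 1 - ratio = 1 - 0.922386 = 0.077614
as a percentage: 0.077614 * 100 = 7.76%

Space savings = 1 - 86910/94223 = 7.76%


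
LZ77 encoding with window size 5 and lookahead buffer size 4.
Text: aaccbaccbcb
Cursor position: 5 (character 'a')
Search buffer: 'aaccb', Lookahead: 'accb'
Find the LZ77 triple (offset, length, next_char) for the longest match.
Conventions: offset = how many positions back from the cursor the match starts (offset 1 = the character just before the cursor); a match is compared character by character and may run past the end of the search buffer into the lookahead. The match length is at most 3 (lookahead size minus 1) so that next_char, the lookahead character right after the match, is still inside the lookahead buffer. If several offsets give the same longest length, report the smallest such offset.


Try each offset into the search buffer:
  offset=1 (pos 4, char 'b'): match length 0
  offset=2 (pos 3, char 'c'): match length 0
  offset=3 (pos 2, char 'c'): match length 0
  offset=4 (pos 1, char 'a'): match length 3
  offset=5 (pos 0, char 'a'): match length 1
Longest match has length 3 at offset 4.
next_char = character at position 5 + 3 = 8 -> 'b'

Best match: offset=4, length=3 (matching 'acc' starting at position 1)
LZ77 triple: (4, 3, 'b')


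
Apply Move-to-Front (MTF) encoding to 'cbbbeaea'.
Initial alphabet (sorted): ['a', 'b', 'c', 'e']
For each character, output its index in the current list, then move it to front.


MTF encoding:
'c': index 2 in ['a', 'b', 'c', 'e'] -> ['c', 'a', 'b', 'e']
'b': index 2 in ['c', 'a', 'b', 'e'] -> ['b', 'c', 'a', 'e']
'b': index 0 in ['b', 'c', 'a', 'e'] -> ['b', 'c', 'a', 'e']
'b': index 0 in ['b', 'c', 'a', 'e'] -> ['b', 'c', 'a', 'e']
'e': index 3 in ['b', 'c', 'a', 'e'] -> ['e', 'b', 'c', 'a']
'a': index 3 in ['e', 'b', 'c', 'a'] -> ['a', 'e', 'b', 'c']
'e': index 1 in ['a', 'e', 'b', 'c'] -> ['e', 'a', 'b', 'c']
'a': index 1 in ['e', 'a', 'b', 'c'] -> ['a', 'e', 'b', 'c']


Output: [2, 2, 0, 0, 3, 3, 1, 1]


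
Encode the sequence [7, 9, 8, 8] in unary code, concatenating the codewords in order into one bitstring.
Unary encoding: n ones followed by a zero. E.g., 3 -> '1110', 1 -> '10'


Encode each number as n ones followed by a terminating 0:
  7 -> 11111110 (8 bits)
  9 -> 1111111110 (10 bits)
  8 -> 111111110 (9 bits)
  8 -> 111111110 (9 bits)
Total length = 8 + 10 + 9 + 9 = 36 bits.

Unary([7, 9, 8, 8]) = 111111101111111110111111110111111110 (36 bits)


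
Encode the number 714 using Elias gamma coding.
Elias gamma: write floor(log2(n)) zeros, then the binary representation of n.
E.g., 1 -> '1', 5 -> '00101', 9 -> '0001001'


num_bits = floor(log2(714)) + 1 = 10
leading_zeros = num_bits - 1 = 9
binary(714) = 1011001010

Elias gamma(714) = '000000000' + '1011001010' = 0000000001011001010 (19 bits)


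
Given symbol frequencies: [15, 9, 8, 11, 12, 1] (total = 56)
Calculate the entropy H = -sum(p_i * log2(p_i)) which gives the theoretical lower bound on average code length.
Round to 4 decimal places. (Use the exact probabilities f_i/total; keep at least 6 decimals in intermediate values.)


Per-symbol terms -p_i * log2(p_i) with p_i = f_i/56:
  p = 15/56 = 0.267857: log2(p) = -1.900464, -p*log2(p) = 0.509053
  p = 9/56 = 0.160714: log2(p) = -2.637430, -p*log2(p) = 0.423873
  p = 8/56 = 0.142857: log2(p) = -2.807355, -p*log2(p) = 0.401051
  p = 11/56 = 0.196429: log2(p) = -2.347923, -p*log2(p) = 0.461199
  p = 12/56 = 0.214286: log2(p) = -2.222392, -p*log2(p) = 0.476227
  p = 1/56 = 0.017857: log2(p) = -5.807355, -p*log2(p) = 0.103703
H = 0.509053 + 0.423873 + 0.401051 + 0.461199 + 0.476227 + 0.103703 = 2.375106

H = 2.3751 bits/symbol


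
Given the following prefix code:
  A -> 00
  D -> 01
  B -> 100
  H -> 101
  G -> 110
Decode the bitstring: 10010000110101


Decoding step by step:
Bits 100 -> B
Bits 100 -> B
Bits 00 -> A
Bits 110 -> G
Bits 101 -> H


Decoded message: BBAGH


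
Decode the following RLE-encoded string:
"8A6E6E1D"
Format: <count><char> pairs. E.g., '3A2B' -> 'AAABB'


Expanding each <count><char> pair:
  8A -> 'AAAAAAAA'
  6E -> 'EEEEEE'
  6E -> 'EEEEEE'
  1D -> 'D'

Decoded = AAAAAAAAEEEEEEEEEEEED


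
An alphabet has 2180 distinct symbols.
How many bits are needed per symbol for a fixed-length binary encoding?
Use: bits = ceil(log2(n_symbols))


log2(2180) = 11.0901
Bracket: 2^11 = 2048 < 2180 <= 2^12 = 4096
So ceil(log2(2180)) = 12

bits = ceil(log2(2180)) = ceil(11.0901) = 12 bits


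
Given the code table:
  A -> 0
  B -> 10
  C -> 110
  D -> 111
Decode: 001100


Decoding:
0 -> A
0 -> A
110 -> C
0 -> A


Result: AACA


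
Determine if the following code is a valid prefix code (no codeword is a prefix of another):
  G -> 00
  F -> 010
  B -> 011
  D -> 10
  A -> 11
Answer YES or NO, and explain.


Checking each pair (does one codeword prefix another?):
  G='00' vs F='010': no prefix
  G='00' vs B='011': no prefix
  G='00' vs D='10': no prefix
  G='00' vs A='11': no prefix
  F='010' vs G='00': no prefix
  F='010' vs B='011': no prefix
  F='010' vs D='10': no prefix
  F='010' vs A='11': no prefix
  B='011' vs G='00': no prefix
  B='011' vs F='010': no prefix
  B='011' vs D='10': no prefix
  B='011' vs A='11': no prefix
  D='10' vs G='00': no prefix
  D='10' vs F='010': no prefix
  D='10' vs B='011': no prefix
  D='10' vs A='11': no prefix
  A='11' vs G='00': no prefix
  A='11' vs F='010': no prefix
  A='11' vs B='011': no prefix
  A='11' vs D='10': no prefix
No violation found over all pairs.

YES -- this is a valid prefix code. No codeword is a prefix of any other codeword.


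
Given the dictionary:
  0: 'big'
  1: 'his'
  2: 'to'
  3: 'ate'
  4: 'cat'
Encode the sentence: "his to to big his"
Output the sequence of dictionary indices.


Look up each word in the dictionary:
  'his' -> 1
  'to' -> 2
  'to' -> 2
  'big' -> 0
  'his' -> 1

Encoded: [1, 2, 2, 0, 1]


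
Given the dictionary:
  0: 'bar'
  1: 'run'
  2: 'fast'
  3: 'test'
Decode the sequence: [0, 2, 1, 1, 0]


Look up each index in the dictionary:
  0 -> 'bar'
  2 -> 'fast'
  1 -> 'run'
  1 -> 'run'
  0 -> 'bar'

Decoded: "bar fast run run bar"


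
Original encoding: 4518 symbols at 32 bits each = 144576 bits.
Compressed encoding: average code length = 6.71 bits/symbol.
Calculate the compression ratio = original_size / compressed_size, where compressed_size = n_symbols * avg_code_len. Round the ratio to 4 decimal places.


original_size = n_symbols * orig_bits = 4518 * 32 = 144576 bits
compressed_size = n_symbols * avg_code_len = 4518 * 6.71 = 30315.78 bits
ratio = original_size / compressed_size = 144576 / 30315.78 = 4.769

Compression ratio = 4.769


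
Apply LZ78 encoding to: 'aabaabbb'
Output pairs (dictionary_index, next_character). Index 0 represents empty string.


LZ78 encoding steps:
Dictionary: {0: ''}
Step 1: w='' (idx 0), next='a' -> output (0, 'a'), add 'a' as idx 1
Step 2: w='a' (idx 1), next='b' -> output (1, 'b'), add 'ab' as idx 2
Step 3: w='a' (idx 1), next='a' -> output (1, 'a'), add 'aa' as idx 3
Step 4: w='' (idx 0), next='b' -> output (0, 'b'), add 'b' as idx 4
Step 5: w='b' (idx 4), next='b' -> output (4, 'b'), add 'bb' as idx 5


Encoded: [(0, 'a'), (1, 'b'), (1, 'a'), (0, 'b'), (4, 'b')]


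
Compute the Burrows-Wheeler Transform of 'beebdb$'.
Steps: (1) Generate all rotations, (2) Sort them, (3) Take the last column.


Rotations (sorted):
  0: $beebdb -> last char: b
  1: b$beebd -> last char: d
  2: bdb$bee -> last char: e
  3: beebdb$ -> last char: $
  4: db$beeb -> last char: b
  5: ebdb$be -> last char: e
  6: eebdb$b -> last char: b


BWT = bde$beb


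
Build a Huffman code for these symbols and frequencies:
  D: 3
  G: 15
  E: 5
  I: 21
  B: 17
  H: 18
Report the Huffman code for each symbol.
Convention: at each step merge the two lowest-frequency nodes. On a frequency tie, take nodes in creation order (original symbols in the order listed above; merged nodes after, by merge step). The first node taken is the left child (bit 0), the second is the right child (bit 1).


Huffman tree construction:
Step 1: Merge D(3) + E(5) = 8
Step 2: Merge (D+E)(8) + G(15) = 23
Step 3: Merge B(17) + H(18) = 35
Step 4: Merge I(21) + ((D+E)+G)(23) = 44
Step 5: Merge (B+H)(35) + (I+((D+E)+G))(44) = 79
Read each symbol's code off the tree from the root (left child = 0, right child = 1).

Codes:
  D: 1100 (length 4)
  G: 111 (length 3)
  E: 1101 (length 4)
  I: 10 (length 2)
  B: 00 (length 2)
  H: 01 (length 2)
Average code length: 189/79 = 2.3924 bits/symbol


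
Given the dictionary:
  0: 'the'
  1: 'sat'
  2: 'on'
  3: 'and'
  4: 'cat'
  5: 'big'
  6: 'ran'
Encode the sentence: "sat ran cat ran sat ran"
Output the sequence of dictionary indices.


Look up each word in the dictionary:
  'sat' -> 1
  'ran' -> 6
  'cat' -> 4
  'ran' -> 6
  'sat' -> 1
  'ran' -> 6

Encoded: [1, 6, 4, 6, 1, 6]


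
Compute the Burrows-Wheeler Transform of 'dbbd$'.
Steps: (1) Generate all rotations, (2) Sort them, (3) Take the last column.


Rotations (sorted):
  0: $dbbd -> last char: d
  1: bbd$d -> last char: d
  2: bd$db -> last char: b
  3: d$dbb -> last char: b
  4: dbbd$ -> last char: $


BWT = ddbb$


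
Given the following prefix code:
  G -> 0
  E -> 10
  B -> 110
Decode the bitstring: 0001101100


Decoding step by step:
Bits 0 -> G
Bits 0 -> G
Bits 0 -> G
Bits 110 -> B
Bits 110 -> B
Bits 0 -> G


Decoded message: GGGBBG


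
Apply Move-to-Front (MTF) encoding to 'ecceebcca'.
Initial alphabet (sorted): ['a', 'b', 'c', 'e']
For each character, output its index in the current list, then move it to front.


MTF encoding:
'e': index 3 in ['a', 'b', 'c', 'e'] -> ['e', 'a', 'b', 'c']
'c': index 3 in ['e', 'a', 'b', 'c'] -> ['c', 'e', 'a', 'b']
'c': index 0 in ['c', 'e', 'a', 'b'] -> ['c', 'e', 'a', 'b']
'e': index 1 in ['c', 'e', 'a', 'b'] -> ['e', 'c', 'a', 'b']
'e': index 0 in ['e', 'c', 'a', 'b'] -> ['e', 'c', 'a', 'b']
'b': index 3 in ['e', 'c', 'a', 'b'] -> ['b', 'e', 'c', 'a']
'c': index 2 in ['b', 'e', 'c', 'a'] -> ['c', 'b', 'e', 'a']
'c': index 0 in ['c', 'b', 'e', 'a'] -> ['c', 'b', 'e', 'a']
'a': index 3 in ['c', 'b', 'e', 'a'] -> ['a', 'c', 'b', 'e']


Output: [3, 3, 0, 1, 0, 3, 2, 0, 3]


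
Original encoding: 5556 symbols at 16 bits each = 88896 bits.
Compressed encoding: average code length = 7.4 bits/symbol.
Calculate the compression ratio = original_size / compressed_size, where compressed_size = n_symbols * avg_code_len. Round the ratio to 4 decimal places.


original_size = n_symbols * orig_bits = 5556 * 16 = 88896 bits
compressed_size = n_symbols * avg_code_len = 5556 * 7.4 = 41114.4 bits
ratio = original_size / compressed_size = 88896 / 41114.4 = 2.1622

Compression ratio = 2.1622


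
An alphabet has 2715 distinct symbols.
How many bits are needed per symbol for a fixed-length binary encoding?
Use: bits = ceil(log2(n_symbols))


log2(2715) = 11.4067
Bracket: 2^11 = 2048 < 2715 <= 2^12 = 4096
So ceil(log2(2715)) = 12

bits = ceil(log2(2715)) = ceil(11.4067) = 12 bits


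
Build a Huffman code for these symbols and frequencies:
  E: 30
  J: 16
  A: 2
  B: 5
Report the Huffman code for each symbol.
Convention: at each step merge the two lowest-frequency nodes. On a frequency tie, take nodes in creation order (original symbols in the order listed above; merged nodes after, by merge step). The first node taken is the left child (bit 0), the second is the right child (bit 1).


Huffman tree construction:
Step 1: Merge A(2) + B(5) = 7
Step 2: Merge (A+B)(7) + J(16) = 23
Step 3: Merge ((A+B)+J)(23) + E(30) = 53
Read each symbol's code off the tree from the root (left child = 0, right child = 1).

Codes:
  E: 1 (length 1)
  J: 01 (length 2)
  A: 000 (length 3)
  B: 001 (length 3)
Average code length: 83/53 = 1.5660 bits/symbol


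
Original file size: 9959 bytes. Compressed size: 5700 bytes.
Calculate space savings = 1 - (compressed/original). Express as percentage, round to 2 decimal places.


ratio = compressed/original = 5700/9959 = 0.572347
savings = 1 - ratio = 1 - 0.572347 = 0.427653
as a percentage: 0.427653 * 100 = 42.77%

Space savings = 1 - 5700/9959 = 42.77%


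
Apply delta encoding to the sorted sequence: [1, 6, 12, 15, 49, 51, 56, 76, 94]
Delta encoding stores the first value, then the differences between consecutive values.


First value: 1
Deltas:
  6 - 1 = 5
  12 - 6 = 6
  15 - 12 = 3
  49 - 15 = 34
  51 - 49 = 2
  56 - 51 = 5
  76 - 56 = 20
  94 - 76 = 18


Delta encoded: [1, 5, 6, 3, 34, 2, 5, 20, 18]


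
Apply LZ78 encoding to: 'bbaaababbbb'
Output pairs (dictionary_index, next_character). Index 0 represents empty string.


LZ78 encoding steps:
Dictionary: {0: ''}
Step 1: w='' (idx 0), next='b' -> output (0, 'b'), add 'b' as idx 1
Step 2: w='b' (idx 1), next='a' -> output (1, 'a'), add 'ba' as idx 2
Step 3: w='' (idx 0), next='a' -> output (0, 'a'), add 'a' as idx 3
Step 4: w='a' (idx 3), next='b' -> output (3, 'b'), add 'ab' as idx 4
Step 5: w='ab' (idx 4), next='b' -> output (4, 'b'), add 'abb' as idx 5
Step 6: w='b' (idx 1), next='b' -> output (1, 'b'), add 'bb' as idx 6


Encoded: [(0, 'b'), (1, 'a'), (0, 'a'), (3, 'b'), (4, 'b'), (1, 'b')]


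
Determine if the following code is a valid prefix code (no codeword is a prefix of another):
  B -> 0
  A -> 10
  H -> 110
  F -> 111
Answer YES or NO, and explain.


Checking each pair (does one codeword prefix another?):
  B='0' vs A='10': no prefix
  B='0' vs H='110': no prefix
  B='0' vs F='111': no prefix
  A='10' vs B='0': no prefix
  A='10' vs H='110': no prefix
  A='10' vs F='111': no prefix
  H='110' vs B='0': no prefix
  H='110' vs A='10': no prefix
  H='110' vs F='111': no prefix
  F='111' vs B='0': no prefix
  F='111' vs A='10': no prefix
  F='111' vs H='110': no prefix
No violation found over all pairs.

YES -- this is a valid prefix code. No codeword is a prefix of any other codeword.


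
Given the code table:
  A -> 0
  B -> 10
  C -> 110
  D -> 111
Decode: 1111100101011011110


Decoding:
111 -> D
110 -> C
0 -> A
10 -> B
10 -> B
110 -> C
111 -> D
10 -> B


Result: DCABBCDB


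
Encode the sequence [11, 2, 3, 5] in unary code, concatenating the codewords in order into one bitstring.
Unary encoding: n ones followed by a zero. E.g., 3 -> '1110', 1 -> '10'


Encode each number as n ones followed by a terminating 0:
  11 -> 111111111110 (12 bits)
  2 -> 110 (3 bits)
  3 -> 1110 (4 bits)
  5 -> 111110 (6 bits)
Total length = 12 + 3 + 4 + 6 = 25 bits.

Unary([11, 2, 3, 5]) = 1111111111101101110111110 (25 bits)


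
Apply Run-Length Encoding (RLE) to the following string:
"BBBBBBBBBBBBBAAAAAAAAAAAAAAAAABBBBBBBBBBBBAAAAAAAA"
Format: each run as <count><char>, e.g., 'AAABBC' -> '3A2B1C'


Scanning runs left to right:
  i=0: run of 'B' x 13 -> '13B'
  i=13: run of 'A' x 17 -> '17A'
  i=30: run of 'B' x 12 -> '12B'
  i=42: run of 'A' x 8 -> '8A'

RLE = 13B17A12B8A


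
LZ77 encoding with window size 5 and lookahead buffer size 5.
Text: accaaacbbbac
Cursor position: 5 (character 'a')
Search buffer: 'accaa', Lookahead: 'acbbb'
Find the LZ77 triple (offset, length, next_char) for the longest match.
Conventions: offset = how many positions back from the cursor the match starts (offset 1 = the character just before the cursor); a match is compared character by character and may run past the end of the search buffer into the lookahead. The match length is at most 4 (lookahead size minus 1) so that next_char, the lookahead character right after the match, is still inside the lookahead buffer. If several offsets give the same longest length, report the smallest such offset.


Try each offset into the search buffer:
  offset=1 (pos 4, char 'a'): match length 1
  offset=2 (pos 3, char 'a'): match length 1
  offset=3 (pos 2, char 'c'): match length 0
  offset=4 (pos 1, char 'c'): match length 0
  offset=5 (pos 0, char 'a'): match length 2
Longest match has length 2 at offset 5.
next_char = character at position 5 + 2 = 7 -> 'b'

Best match: offset=5, length=2 (matching 'ac' starting at position 0)
LZ77 triple: (5, 2, 'b')


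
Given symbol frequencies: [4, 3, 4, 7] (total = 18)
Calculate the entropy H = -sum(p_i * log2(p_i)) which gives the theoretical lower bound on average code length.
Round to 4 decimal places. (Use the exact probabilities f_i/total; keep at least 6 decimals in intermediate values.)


Per-symbol terms -p_i * log2(p_i) with p_i = f_i/18:
  p = 4/18 = 0.222222: log2(p) = -2.169925, -p*log2(p) = 0.482206
  p = 3/18 = 0.166667: log2(p) = -2.584963, -p*log2(p) = 0.430827
  p = 4/18 = 0.222222: log2(p) = -2.169925, -p*log2(p) = 0.482206
  p = 7/18 = 0.388889: log2(p) = -1.362570, -p*log2(p) = 0.529888
H = 0.482206 + 0.430827 + 0.482206 + 0.529888 = 1.925127

H = 1.9251 bits/symbol


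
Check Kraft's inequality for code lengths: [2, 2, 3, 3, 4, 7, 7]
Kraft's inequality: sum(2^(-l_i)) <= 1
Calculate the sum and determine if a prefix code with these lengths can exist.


Sum = 2^(-2) + 2^(-2) + 2^(-3) + 2^(-3) + 2^(-4) + 2^(-7) + 2^(-7)
    = 0.25 + 0.25 + 0.125 + 0.125 + 0.0625 + 0.0078125 + 0.0078125
    = 106/128 = 0.828125
Since 0.828125 <= 1, Kraft's inequality IS satisfied.
A prefix code with these lengths CAN exist.

Kraft sum = 0.828125. Satisfied.


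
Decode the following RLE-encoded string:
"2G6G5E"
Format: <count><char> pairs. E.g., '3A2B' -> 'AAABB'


Expanding each <count><char> pair:
  2G -> 'GG'
  6G -> 'GGGGGG'
  5E -> 'EEEEE'

Decoded = GGGGGGGGEEEEE


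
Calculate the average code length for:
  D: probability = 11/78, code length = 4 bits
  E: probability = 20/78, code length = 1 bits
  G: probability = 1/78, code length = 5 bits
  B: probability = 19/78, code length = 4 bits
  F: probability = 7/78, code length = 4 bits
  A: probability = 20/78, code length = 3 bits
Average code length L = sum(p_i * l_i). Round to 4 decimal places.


Weighted contributions p_i * l_i:
  D: (11/78) * 4 = 44/78
  E: (20/78) * 1 = 20/78
  G: (1/78) * 5 = 5/78
  B: (19/78) * 4 = 76/78
  F: (7/78) * 4 = 28/78
  A: (20/78) * 3 = 60/78
Sum = (44 + 20 + 5 + 76 + 28 + 60)/78 = 233/78

L = 233/78 = 2.9872 bits/symbol


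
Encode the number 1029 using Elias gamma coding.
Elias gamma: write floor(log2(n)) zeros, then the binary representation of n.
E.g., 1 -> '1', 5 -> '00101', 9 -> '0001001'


num_bits = floor(log2(1029)) + 1 = 11
leading_zeros = num_bits - 1 = 10
binary(1029) = 10000000101

Elias gamma(1029) = '0000000000' + '10000000101' = 000000000010000000101 (21 bits)


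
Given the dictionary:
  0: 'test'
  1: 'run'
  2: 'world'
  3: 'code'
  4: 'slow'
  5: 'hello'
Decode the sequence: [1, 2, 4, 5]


Look up each index in the dictionary:
  1 -> 'run'
  2 -> 'world'
  4 -> 'slow'
  5 -> 'hello'

Decoded: "run world slow hello"


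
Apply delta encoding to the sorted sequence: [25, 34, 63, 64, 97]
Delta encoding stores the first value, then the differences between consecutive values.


First value: 25
Deltas:
  34 - 25 = 9
  63 - 34 = 29
  64 - 63 = 1
  97 - 64 = 33


Delta encoded: [25, 9, 29, 1, 33]


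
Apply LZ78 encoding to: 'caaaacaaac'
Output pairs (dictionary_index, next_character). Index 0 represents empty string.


LZ78 encoding steps:
Dictionary: {0: ''}
Step 1: w='' (idx 0), next='c' -> output (0, 'c'), add 'c' as idx 1
Step 2: w='' (idx 0), next='a' -> output (0, 'a'), add 'a' as idx 2
Step 3: w='a' (idx 2), next='a' -> output (2, 'a'), add 'aa' as idx 3
Step 4: w='a' (idx 2), next='c' -> output (2, 'c'), add 'ac' as idx 4
Step 5: w='aa' (idx 3), next='a' -> output (3, 'a'), add 'aaa' as idx 5
Step 6: w='c' (idx 1), end of input -> output (1, '')


Encoded: [(0, 'c'), (0, 'a'), (2, 'a'), (2, 'c'), (3, 'a'), (1, '')]


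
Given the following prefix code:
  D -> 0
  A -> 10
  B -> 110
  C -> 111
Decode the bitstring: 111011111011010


Decoding step by step:
Bits 111 -> C
Bits 0 -> D
Bits 111 -> C
Bits 110 -> B
Bits 110 -> B
Bits 10 -> A


Decoded message: CDCBBA


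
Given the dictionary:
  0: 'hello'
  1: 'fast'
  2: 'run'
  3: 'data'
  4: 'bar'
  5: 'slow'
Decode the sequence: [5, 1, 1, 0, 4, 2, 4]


Look up each index in the dictionary:
  5 -> 'slow'
  1 -> 'fast'
  1 -> 'fast'
  0 -> 'hello'
  4 -> 'bar'
  2 -> 'run'
  4 -> 'bar'

Decoded: "slow fast fast hello bar run bar"


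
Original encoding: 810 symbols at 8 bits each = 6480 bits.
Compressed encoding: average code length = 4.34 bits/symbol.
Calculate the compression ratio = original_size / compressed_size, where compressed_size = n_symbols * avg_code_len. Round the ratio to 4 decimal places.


original_size = n_symbols * orig_bits = 810 * 8 = 6480 bits
compressed_size = n_symbols * avg_code_len = 810 * 4.34 = 3515.4 bits
ratio = original_size / compressed_size = 6480 / 3515.4 = 1.8433

Compression ratio = 1.8433


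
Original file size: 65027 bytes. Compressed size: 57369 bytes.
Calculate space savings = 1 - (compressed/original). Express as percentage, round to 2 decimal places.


ratio = compressed/original = 57369/65027 = 0.882234
savings = 1 - ratio = 1 - 0.882234 = 0.117766
as a percentage: 0.117766 * 100 = 11.78%

Space savings = 1 - 57369/65027 = 11.78%


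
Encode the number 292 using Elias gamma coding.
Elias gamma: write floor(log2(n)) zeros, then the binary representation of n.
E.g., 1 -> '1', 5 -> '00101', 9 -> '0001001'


num_bits = floor(log2(292)) + 1 = 9
leading_zeros = num_bits - 1 = 8
binary(292) = 100100100

Elias gamma(292) = '00000000' + '100100100' = 00000000100100100 (17 bits)


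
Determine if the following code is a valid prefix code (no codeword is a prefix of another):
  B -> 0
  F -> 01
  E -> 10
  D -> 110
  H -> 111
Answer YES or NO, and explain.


Checking each pair (does one codeword prefix another?):
  B='0' vs F='01': prefix -- VIOLATION

NO -- this is NOT a valid prefix code. B (0) is a prefix of F (01).


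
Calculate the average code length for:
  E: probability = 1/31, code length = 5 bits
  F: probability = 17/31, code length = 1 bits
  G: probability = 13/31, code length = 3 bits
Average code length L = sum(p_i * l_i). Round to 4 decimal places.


Weighted contributions p_i * l_i:
  E: (1/31) * 5 = 5/31
  F: (17/31) * 1 = 17/31
  G: (13/31) * 3 = 39/31
Sum = (5 + 17 + 39)/31 = 61/31

L = 61/31 = 1.9677 bits/symbol


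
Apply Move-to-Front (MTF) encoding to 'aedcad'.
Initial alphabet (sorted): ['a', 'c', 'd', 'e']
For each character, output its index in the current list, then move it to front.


MTF encoding:
'a': index 0 in ['a', 'c', 'd', 'e'] -> ['a', 'c', 'd', 'e']
'e': index 3 in ['a', 'c', 'd', 'e'] -> ['e', 'a', 'c', 'd']
'd': index 3 in ['e', 'a', 'c', 'd'] -> ['d', 'e', 'a', 'c']
'c': index 3 in ['d', 'e', 'a', 'c'] -> ['c', 'd', 'e', 'a']
'a': index 3 in ['c', 'd', 'e', 'a'] -> ['a', 'c', 'd', 'e']
'd': index 2 in ['a', 'c', 'd', 'e'] -> ['d', 'a', 'c', 'e']


Output: [0, 3, 3, 3, 3, 2]


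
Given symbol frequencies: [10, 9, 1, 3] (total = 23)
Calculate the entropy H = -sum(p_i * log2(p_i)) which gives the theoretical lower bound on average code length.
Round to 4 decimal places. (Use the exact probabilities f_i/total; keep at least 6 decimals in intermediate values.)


Per-symbol terms -p_i * log2(p_i) with p_i = f_i/23:
  p = 10/23 = 0.434783: log2(p) = -1.201634, -p*log2(p) = 0.522450
  p = 9/23 = 0.391304: log2(p) = -1.353637, -p*log2(p) = 0.529684
  p = 1/23 = 0.043478: log2(p) = -4.523562, -p*log2(p) = 0.196677
  p = 3/23 = 0.130435: log2(p) = -2.938599, -p*log2(p) = 0.383296
H = 0.522450 + 0.529684 + 0.196677 + 0.383296 = 1.632107

H = 1.6321 bits/symbol


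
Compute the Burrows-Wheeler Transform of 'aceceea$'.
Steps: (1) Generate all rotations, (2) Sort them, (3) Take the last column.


Rotations (sorted):
  0: $aceceea -> last char: a
  1: a$acecee -> last char: e
  2: aceceea$ -> last char: $
  3: ceceea$a -> last char: a
  4: ceea$ace -> last char: e
  5: ea$acece -> last char: e
  6: eceea$ac -> last char: c
  7: eea$acec -> last char: c


BWT = ae$aeecc


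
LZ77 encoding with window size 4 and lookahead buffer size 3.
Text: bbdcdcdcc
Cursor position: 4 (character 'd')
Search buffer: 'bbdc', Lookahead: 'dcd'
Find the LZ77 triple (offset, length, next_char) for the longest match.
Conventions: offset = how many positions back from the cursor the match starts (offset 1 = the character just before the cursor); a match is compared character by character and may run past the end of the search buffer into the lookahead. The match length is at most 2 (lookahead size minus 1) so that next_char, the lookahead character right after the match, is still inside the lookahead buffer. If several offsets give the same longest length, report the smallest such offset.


Try each offset into the search buffer:
  offset=1 (pos 3, char 'c'): match length 0
  offset=2 (pos 2, char 'd'): match length 2
  offset=3 (pos 1, char 'b'): match length 0
  offset=4 (pos 0, char 'b'): match length 0
Longest match has length 2 at offset 2.
next_char = character at position 4 + 2 = 6 -> 'd'

Best match: offset=2, length=2 (matching 'dc' starting at position 2)
LZ77 triple: (2, 2, 'd')


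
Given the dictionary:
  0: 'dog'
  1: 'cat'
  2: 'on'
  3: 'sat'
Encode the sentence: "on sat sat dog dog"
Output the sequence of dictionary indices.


Look up each word in the dictionary:
  'on' -> 2
  'sat' -> 3
  'sat' -> 3
  'dog' -> 0
  'dog' -> 0

Encoded: [2, 3, 3, 0, 0]


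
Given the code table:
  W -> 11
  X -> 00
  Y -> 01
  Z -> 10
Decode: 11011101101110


Decoding:
11 -> W
01 -> Y
11 -> W
01 -> Y
10 -> Z
11 -> W
10 -> Z


Result: WYWYZWZ


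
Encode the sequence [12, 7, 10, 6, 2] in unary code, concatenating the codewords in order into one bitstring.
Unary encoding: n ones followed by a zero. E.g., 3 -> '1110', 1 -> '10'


Encode each number as n ones followed by a terminating 0:
  12 -> 1111111111110 (13 bits)
  7 -> 11111110 (8 bits)
  10 -> 11111111110 (11 bits)
  6 -> 1111110 (7 bits)
  2 -> 110 (3 bits)
Total length = 13 + 8 + 11 + 7 + 3 = 42 bits.

Unary([12, 7, 10, 6, 2]) = 111111111111011111110111111111101111110110 (42 bits)


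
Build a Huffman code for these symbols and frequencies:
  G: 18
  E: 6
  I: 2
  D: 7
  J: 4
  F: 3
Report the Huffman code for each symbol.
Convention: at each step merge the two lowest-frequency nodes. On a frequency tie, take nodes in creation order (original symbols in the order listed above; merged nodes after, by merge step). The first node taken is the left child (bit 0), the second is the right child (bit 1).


Huffman tree construction:
Step 1: Merge I(2) + F(3) = 5
Step 2: Merge J(4) + (I+F)(5) = 9
Step 3: Merge E(6) + D(7) = 13
Step 4: Merge (J+(I+F))(9) + (E+D)(13) = 22
Step 5: Merge G(18) + ((J+(I+F))+(E+D))(22) = 40
Read each symbol's code off the tree from the root (left child = 0, right child = 1).

Codes:
  G: 0 (length 1)
  E: 110 (length 3)
  I: 1010 (length 4)
  D: 111 (length 3)
  J: 100 (length 3)
  F: 1011 (length 4)
Average code length: 89/40 = 2.2250 bits/symbol


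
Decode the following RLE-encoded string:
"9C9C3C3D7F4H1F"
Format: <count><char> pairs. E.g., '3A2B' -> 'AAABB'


Expanding each <count><char> pair:
  9C -> 'CCCCCCCCC'
  9C -> 'CCCCCCCCC'
  3C -> 'CCC'
  3D -> 'DDD'
  7F -> 'FFFFFFF'
  4H -> 'HHHH'
  1F -> 'F'

Decoded = CCCCCCCCCCCCCCCCCCCCCDDDFFFFFFFHHHHF


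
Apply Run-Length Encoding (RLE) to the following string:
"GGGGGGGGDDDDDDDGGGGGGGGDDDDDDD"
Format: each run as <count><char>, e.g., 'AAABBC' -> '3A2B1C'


Scanning runs left to right:
  i=0: run of 'G' x 8 -> '8G'
  i=8: run of 'D' x 7 -> '7D'
  i=15: run of 'G' x 8 -> '8G'
  i=23: run of 'D' x 7 -> '7D'

RLE = 8G7D8G7D


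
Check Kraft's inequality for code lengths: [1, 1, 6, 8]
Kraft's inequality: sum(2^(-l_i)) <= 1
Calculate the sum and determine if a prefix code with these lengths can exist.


Sum = 2^(-1) + 2^(-1) + 2^(-6) + 2^(-8)
    = 0.5 + 0.5 + 0.015625 + 0.00390625
    = 261/256 = 1.01953125
Since 1.01953125 > 1, Kraft's inequality is NOT satisfied.
A prefix code with these lengths CANNOT exist.

Kraft sum = 1.01953125. Not satisfied.


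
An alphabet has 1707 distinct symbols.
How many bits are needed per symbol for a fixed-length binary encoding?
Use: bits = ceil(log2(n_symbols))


log2(1707) = 10.7372
Bracket: 2^10 = 1024 < 1707 <= 2^11 = 2048
So ceil(log2(1707)) = 11

bits = ceil(log2(1707)) = ceil(10.7372) = 11 bits


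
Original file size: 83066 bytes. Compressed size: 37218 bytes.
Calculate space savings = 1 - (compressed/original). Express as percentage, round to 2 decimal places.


ratio = compressed/original = 37218/83066 = 0.448053
savings = 1 - ratio = 1 - 0.448053 = 0.551947
as a percentage: 0.551947 * 100 = 55.19%

Space savings = 1 - 37218/83066 = 55.19%


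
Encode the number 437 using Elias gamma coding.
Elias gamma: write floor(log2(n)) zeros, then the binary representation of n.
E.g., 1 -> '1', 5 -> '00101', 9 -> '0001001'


num_bits = floor(log2(437)) + 1 = 9
leading_zeros = num_bits - 1 = 8
binary(437) = 110110101

Elias gamma(437) = '00000000' + '110110101' = 00000000110110101 (17 bits)


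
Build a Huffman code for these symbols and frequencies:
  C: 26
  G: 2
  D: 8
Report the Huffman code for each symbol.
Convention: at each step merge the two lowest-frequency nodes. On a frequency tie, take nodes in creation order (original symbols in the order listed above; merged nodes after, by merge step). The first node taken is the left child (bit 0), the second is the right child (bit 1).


Huffman tree construction:
Step 1: Merge G(2) + D(8) = 10
Step 2: Merge (G+D)(10) + C(26) = 36
Read each symbol's code off the tree from the root (left child = 0, right child = 1).

Codes:
  C: 1 (length 1)
  G: 00 (length 2)
  D: 01 (length 2)
Average code length: 46/36 = 1.2778 bits/symbol
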